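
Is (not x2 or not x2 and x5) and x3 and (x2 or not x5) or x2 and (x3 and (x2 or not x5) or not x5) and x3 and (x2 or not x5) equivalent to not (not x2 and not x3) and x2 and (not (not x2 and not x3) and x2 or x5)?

No

E1: (not x2 or not x2 and x5) and x3 and (x2 or not x5) or x2 and (x3 and (x2 or not x5) or not x5) and x3 and (x2 or not x5)
    = not x2 and x3 and (x2 or not x5) or x2 and (x3 and (x2 or not x5) or not x5) and x3 and (x2 or not x5)
    = not x2 and x3 and (x2 or not x5) or x2 and x3 and (x2 or not x5)
    = x3 and (x2 or not x5)
E2: not (not x2 and not x3) and x2 and (not (not x2 and not x3) and x2 or x5)
    = not (not x2 and not x3) and x2
    = (x2 or x3) and x2
    = x2
These differ: at x2=1, x3=0, x5=0, E1 = 0 but E2 = 1.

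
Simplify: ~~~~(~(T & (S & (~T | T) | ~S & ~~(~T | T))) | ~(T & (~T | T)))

~T

~~~~(~(T & (S & (~T | T) | ~S & ~~(~T | T))) | ~(T & (~T | T)))
= ~~~~(~(T & (S & (~T | T) | ~S & (~T | T))) | ~(T & (~T | T)))
= ~~~~(~(T & (~T | T)) | ~(T & (~T | T)))
= ~~~~~(T & (~T | T))
= ~~~~~T
= ~~~T
= ~T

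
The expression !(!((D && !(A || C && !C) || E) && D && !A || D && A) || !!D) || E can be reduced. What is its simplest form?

E

!(!((D && !(A || C && !C) || E) && D && !A || D && A) || !!D) || E
= ((D && !(A || C && !C) || E) && D && !A || D && A) && !D || E   — De Morgan
= ((D && !A || E) && D && !A || D && A) && !D || E   — complement / identity
= (D && !A || D && A) && !D || E   — absorption
= D && !D || E   — distribution
= E   — complement / identity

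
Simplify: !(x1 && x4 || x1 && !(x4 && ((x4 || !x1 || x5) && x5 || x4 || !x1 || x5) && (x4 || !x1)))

!(x1 && x4 || x1 && !(x4 && ((x4 || !x1 || x5) && x5 || x4 || !x1 || x5) && (x4 || !x1)))
= !(x1 && x4 || x1 && !(x4 && (x4 || !x1 || x5) && (x4 || !x1)))   — absorption
= !(x1 && x4 || x1 && !(x4 && (x4 || !x1)))   — absorption
= !(x1 && x4 || x1 && !x4)   — absorption
= !x1   — distribution

!x1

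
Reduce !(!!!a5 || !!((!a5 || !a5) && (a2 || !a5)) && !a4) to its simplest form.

a5

!(!!!a5 || !!((!a5 || !a5) && (a2 || !a5)) && !a4)
= !(!!!a5 || !!(!a5 || !a5 && a2) && !a4)   (distribution)
= !(!!!a5 || !!!a5 && !a4)   (absorption)
= !!!!a5   (absorption)
= !!a5   (double negation)
= a5   (double negation)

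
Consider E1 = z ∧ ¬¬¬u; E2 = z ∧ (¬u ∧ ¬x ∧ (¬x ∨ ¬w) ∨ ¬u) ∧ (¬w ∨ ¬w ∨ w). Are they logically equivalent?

Yes

E1: z ∧ ¬¬¬u
    = z ∧ ¬u   (double negation)
E2: z ∧ (¬u ∧ ¬x ∧ (¬x ∨ ¬w) ∨ ¬u) ∧ (¬w ∨ ¬w ∨ w)
    = z ∧ (¬u ∧ ¬x ∨ ¬u) ∧ (¬w ∨ ¬w ∨ w)   (absorption)
    = z ∧ ¬u ∧ (¬w ∨ ¬w ∨ w)   (absorption)
    = z ∧ ¬u ∧ (¬w ∨ w)   (idempotence)
    = z ∧ ¬u   (complement / identity)
Both reduce to z ∧ ¬u, so they are equivalent.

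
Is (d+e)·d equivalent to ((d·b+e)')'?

E1: (d+e)·d
    = d   [absorption]
E2: ((d·b+e)')'
    = d·b+e   [double negation]
These differ: at b=0, d=0, e=1, E1 = 0 but E2 = 1.

No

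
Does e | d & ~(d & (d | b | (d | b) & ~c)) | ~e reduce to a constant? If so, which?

yes, True

e | d & ~(d & (d | b | (d | b) & ~c)) | ~e
= e | d & ~(d & (d | b)) | ~e   — absorption
= e | d & ~d | ~e   — absorption
= e | ~e   — complement / identity
= 1   — complement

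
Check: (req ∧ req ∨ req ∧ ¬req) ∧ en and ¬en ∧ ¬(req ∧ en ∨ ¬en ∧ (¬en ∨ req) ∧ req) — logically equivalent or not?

No

E1: (req ∧ req ∨ req ∧ ¬req) ∧ en
    = req ∧ en   (distribution)
E2: ¬en ∧ ¬(req ∧ en ∨ ¬en ∧ (¬en ∨ req) ∧ req)
    = ¬en ∧ ¬(req ∧ en ∨ ¬en ∧ req)   (absorption)
    = ¬en ∧ ¬req   (distribution)
These differ: at en=0, req=0, E1 = 0 but E2 = 1.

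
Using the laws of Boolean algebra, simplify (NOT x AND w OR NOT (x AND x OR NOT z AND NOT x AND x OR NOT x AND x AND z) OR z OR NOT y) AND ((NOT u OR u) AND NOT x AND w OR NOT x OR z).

(NOT x AND w OR NOT (x AND x OR NOT z AND NOT x AND x OR NOT x AND x AND z) OR z OR NOT y) AND ((NOT u OR u) AND NOT x AND w OR NOT x OR z)
= (NOT x AND w OR NOT (x AND x OR NOT z AND NOT x AND x OR NOT x AND x AND z) OR z OR NOT y) AND (NOT x AND w OR NOT x OR z)   [complement / identity]
= (NOT x AND w OR NOT (x AND x OR NOT x AND x) OR z OR NOT y) AND (NOT x AND w OR NOT x OR z)   [distribution]
= (NOT x AND w OR NOT x OR z OR NOT y) AND (NOT x AND w OR NOT x OR z)   [distribution]
= NOT x AND w OR NOT x OR z   [absorption]
= NOT x OR z   [absorption]

NOT x OR z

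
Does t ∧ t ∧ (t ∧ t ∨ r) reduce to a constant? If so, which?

no

t ∧ t ∧ (t ∧ t ∨ r)
= t ∧ t   — absorption
= t   — idempotence
This depends on t, so it is not a constant.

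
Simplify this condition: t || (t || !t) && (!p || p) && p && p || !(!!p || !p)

t || p

t || (t || !t) && (!p || p) && p && p || !(!!p || !p)
= t || (t || !t) && (!p || p) && p && p || !p && p   — De Morgan
= t || (t || !t) && p && p || !p && p   — complement / identity
= t || p && p || !p && p   — complement / identity
= t || p   — distribution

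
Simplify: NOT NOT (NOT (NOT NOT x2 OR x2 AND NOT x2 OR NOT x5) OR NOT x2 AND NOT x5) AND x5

NOT NOT (NOT (NOT NOT x2 OR x2 AND NOT x2 OR NOT x5) OR NOT x2 AND NOT x5) AND x5
= (NOT (NOT NOT x2 OR x2 AND NOT x2 OR NOT x5) OR NOT x2 AND NOT x5) AND x5
= (NOT (NOT NOT x2 OR NOT x5) OR NOT x2 AND NOT x5) AND x5
= (NOT x2 AND x5 OR NOT x2 AND NOT x5) AND x5
= NOT x2 AND x5

NOT x2 AND x5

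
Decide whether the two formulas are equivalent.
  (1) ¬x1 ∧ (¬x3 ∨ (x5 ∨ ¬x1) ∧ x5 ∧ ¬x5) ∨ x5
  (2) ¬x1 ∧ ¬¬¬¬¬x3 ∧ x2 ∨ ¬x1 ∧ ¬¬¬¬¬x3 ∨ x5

E1: ¬x1 ∧ (¬x3 ∨ (x5 ∨ ¬x1) ∧ x5 ∧ ¬x5) ∨ x5
    = ¬x1 ∧ (¬x3 ∨ x5 ∧ ¬x5) ∨ x5
    = ¬x1 ∧ ¬x3 ∨ x5
E2: ¬x1 ∧ ¬¬¬¬¬x3 ∧ x2 ∨ ¬x1 ∧ ¬¬¬¬¬x3 ∨ x5
    = ¬x1 ∧ ¬¬¬¬¬x3 ∨ x5
    = ¬x1 ∧ ¬¬¬x3 ∨ x5
    = ¬x1 ∧ ¬x3 ∨ x5
Both reduce to ¬x1 ∧ ¬x3 ∨ x5, so they are equivalent.

Yes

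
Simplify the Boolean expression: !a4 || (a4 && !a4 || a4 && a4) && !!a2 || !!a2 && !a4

!a4 || (a4 && !a4 || a4 && a4) && !!a2 || !!a2 && !a4
= !a4 || a4 && !!a2 || !!a2 && !a4   [distribution]
= !a4 || !!a2   [distribution]
= !a4 || a2   [double negation]

!a4 || a2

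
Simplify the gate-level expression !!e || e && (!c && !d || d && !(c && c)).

e

!!e || e && (!c && !d || d && !(c && c))
= e || e && (!c && !d || d && !(c && c))
= e || e && (!c && !d || d && !c)
= e || e && !c
= e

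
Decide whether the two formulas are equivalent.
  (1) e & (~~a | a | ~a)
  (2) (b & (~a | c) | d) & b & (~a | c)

No

E1: e & (~~a | a | ~a)
    = e & (a | a | ~a)   [double negation]
    = e & (a | ~a)   [idempotence]
    = e   [complement / identity]
E2: (b & (~a | c) | d) & b & (~a | c)
    = b & (~a | c)   [absorption]
These differ: at a=0, b=0, c=0, d=0, e=1, E1 = 1 but E2 = 0.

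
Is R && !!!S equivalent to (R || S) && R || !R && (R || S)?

No

E1: R && !!!S
    = R && !S   [double negation]
E2: (R || S) && R || !R && (R || S)
    = R || S   [distribution]
These differ: at R=0, S=1, E1 = 0 but E2 = 1.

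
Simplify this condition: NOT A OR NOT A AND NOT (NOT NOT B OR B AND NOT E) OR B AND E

NOT A OR B AND E

NOT A OR NOT A AND NOT (NOT NOT B OR B AND NOT E) OR B AND E
= NOT A OR NOT A AND NOT (B OR B AND NOT E) OR B AND E   [double negation]
= NOT A OR NOT A AND NOT B OR B AND E   [absorption]
= NOT A OR B AND E   [absorption]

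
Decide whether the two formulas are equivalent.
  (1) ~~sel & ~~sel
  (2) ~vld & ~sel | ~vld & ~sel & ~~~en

No

E1: ~~sel & ~~sel
    = ~~sel   — idempotence
    = sel   — double negation
E2: ~vld & ~sel | ~vld & ~sel & ~~~en
    = ~vld & ~sel | ~vld & ~sel & ~en   — double negation
    = ~vld & ~sel   — absorption
These differ: at en=0, sel=1, vld=0, E1 = 1 but E2 = 0.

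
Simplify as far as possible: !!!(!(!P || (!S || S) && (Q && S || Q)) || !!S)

!!!(!(!P || (!S || S) && (Q && S || Q)) || !!S)
= !(!(!P || (!S || S) && (Q && S || Q)) || !!S)   [double negation]
= (!P || (!S || S) && (Q && S || Q)) && !S   [De Morgan]
= (!P || (!S || S) && Q) && !S   [absorption]
= (!P || Q) && !S   [complement / identity]

(!P || Q) && !S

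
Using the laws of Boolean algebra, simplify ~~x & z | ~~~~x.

x

~~x & z | ~~~~x
= ~~x & z | ~~x   [double negation]
= x & z | ~~x   [double negation]
= x & z | x   [double negation]
= x   [absorption]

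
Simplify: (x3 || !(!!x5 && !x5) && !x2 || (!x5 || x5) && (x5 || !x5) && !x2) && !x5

(x3 || !x2) && !x5

(x3 || !(!!x5 && !x5) && !x2 || (!x5 || x5) && (x5 || !x5) && !x2) && !x5
= (x3 || (!x5 || x5) && !x2 || (!x5 || x5) && (x5 || !x5) && !x2) && !x5
= (x3 || (!x5 || x5) && !x2 || (!x5 || x5) && !x2) && !x5
= (x3 || (!x5 || x5) && !x2) && !x5
= (x3 || !x2) && !x5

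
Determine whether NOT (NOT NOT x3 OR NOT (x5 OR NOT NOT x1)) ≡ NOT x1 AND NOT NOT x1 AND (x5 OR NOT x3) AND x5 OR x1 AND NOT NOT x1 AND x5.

E1: NOT (NOT NOT x3 OR NOT (x5 OR NOT NOT x1))
    = NOT (NOT NOT x3 OR NOT (x5 OR x1))   [double negation]
    = NOT x3 AND (x5 OR x1)   [De Morgan]
E2: NOT x1 AND NOT NOT x1 AND (x5 OR NOT x3) AND x5 OR x1 AND NOT NOT x1 AND x5
    = NOT x1 AND NOT NOT x1 AND x5 OR x1 AND NOT NOT x1 AND x5   [absorption]
    = NOT NOT x1 AND x5   [distribution]
    = x1 AND x5   [double negation]
These differ: at x1=1, x3=0, x5=0, E1 = 1 but E2 = 0.

No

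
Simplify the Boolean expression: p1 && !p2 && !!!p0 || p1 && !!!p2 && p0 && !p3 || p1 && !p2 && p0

p1 && !p2

p1 && !p2 && !!!p0 || p1 && !!!p2 && p0 && !p3 || p1 && !p2 && p0
= p1 && !p2 && !!!p0 || p1 && !p2 && p0 && !p3 || p1 && !p2 && p0
= p1 && !p2 && !!!p0 || p1 && !p2 && p0
= p1 && !p2 && !p0 || p1 && !p2 && p0
= p1 && !p2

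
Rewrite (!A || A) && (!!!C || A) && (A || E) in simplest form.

(!A || A) && (!!!C || A) && (A || E)
= (!A || A) && (!C || A) && (A || E)   [double negation]
= (!C || A) && (A || E)   [complement / identity]
= !C && E || A   [distribution]

!C && E || A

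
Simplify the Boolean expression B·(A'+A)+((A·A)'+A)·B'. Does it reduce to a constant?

1

B·(A'+A)+((A·A)'+A)·B'
= B·(A'+A)+(A'+A)·B'   — idempotence
= A'+A   — distribution
= 1   — complement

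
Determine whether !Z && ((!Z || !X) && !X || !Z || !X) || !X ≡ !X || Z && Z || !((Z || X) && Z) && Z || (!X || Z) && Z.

E1: !Z && ((!Z || !X) && !X || !Z || !X) || !X
    = !Z && (!Z || !X) || !X   — absorption
    = !Z || !X   — absorption
E2: !X || Z && Z || !((Z || X) && Z) && Z || (!X || Z) && Z
    = !X || Z && Z || !Z && Z || (!X || Z) && Z   — absorption
    = !X || Z || (!X || Z) && Z   — distribution
    = !X || Z   — absorption
These differ: at X=1, Z=0, E1 = 1 but E2 = 0.

No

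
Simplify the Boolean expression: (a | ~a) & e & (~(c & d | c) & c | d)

(a | ~a) & e & (~(c & d | c) & c | d)
= (a | ~a) & e & (~c & c | d)   (absorption)
= e & (~c & c | d)   (complement / identity)
= e & d   (complement / identity)

e & d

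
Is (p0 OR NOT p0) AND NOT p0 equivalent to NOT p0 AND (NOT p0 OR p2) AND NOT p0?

E1: (p0 OR NOT p0) AND NOT p0
    = NOT p0   [complement / identity]
E2: NOT p0 AND (NOT p0 OR p2) AND NOT p0
    = NOT p0 AND NOT p0   [absorption]
    = NOT p0   [idempotence]
Both reduce to NOT p0, so they are equivalent.

Yes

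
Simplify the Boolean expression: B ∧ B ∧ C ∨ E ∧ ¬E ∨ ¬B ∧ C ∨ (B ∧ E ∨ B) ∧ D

C ∨ B ∧ D

B ∧ B ∧ C ∨ E ∧ ¬E ∨ ¬B ∧ C ∨ (B ∧ E ∨ B) ∧ D
= B ∧ C ∨ E ∧ ¬E ∨ ¬B ∧ C ∨ (B ∧ E ∨ B) ∧ D   — idempotence
= B ∧ C ∨ ¬B ∧ C ∨ (B ∧ E ∨ B) ∧ D   — complement / identity
= C ∨ (B ∧ E ∨ B) ∧ D   — distribution
= C ∨ B ∧ D   — absorption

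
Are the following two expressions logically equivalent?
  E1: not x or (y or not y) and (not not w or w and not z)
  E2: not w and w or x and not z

No

E1: not x or (y or not y) and (not not w or w and not z)
    = not x or (y or not y) and (w or w and not z)
    = not x or (y or not y) and w
    = not x or w
E2: not w and w or x and not z
    = x and not z
These differ: at w=1, x=0, y=0, z=0, E1 = 1 but E2 = 0.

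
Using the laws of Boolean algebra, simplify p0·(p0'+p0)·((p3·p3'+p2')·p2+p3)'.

p0·(p0'+p0)·((p3·p3'+p2')·p2+p3)'
= p0·(p0'+p0)·(p2'·p2+p3)'   (complement / identity)
= p0·(p2'·p2+p3)'   (complement / identity)
= p0·p3'   (complement / identity)

p0·p3'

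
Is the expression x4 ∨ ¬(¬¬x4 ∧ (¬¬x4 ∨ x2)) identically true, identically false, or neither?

identically true

x4 ∨ ¬(¬¬x4 ∧ (¬¬x4 ∨ x2))
= x4 ∨ ¬¬¬x4   — absorption
= x4 ∨ ¬x4   — double negation
= True   — complement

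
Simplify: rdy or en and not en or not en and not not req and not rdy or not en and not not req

rdy or en and not en or not en and not not req and not rdy or not en and not not req
= rdy or not en and not not req and not rdy or not en and not not req
= rdy or not en and not not req
= rdy or not en and req

rdy or not en and req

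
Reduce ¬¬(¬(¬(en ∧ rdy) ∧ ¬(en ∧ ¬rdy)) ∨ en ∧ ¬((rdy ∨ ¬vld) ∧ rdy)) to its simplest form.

¬¬(¬(¬(en ∧ rdy) ∧ ¬(en ∧ ¬rdy)) ∨ en ∧ ¬((rdy ∨ ¬vld) ∧ rdy))
= ¬¬(en ∧ rdy ∨ en ∧ ¬rdy ∨ en ∧ ¬((rdy ∨ ¬vld) ∧ rdy))   [De Morgan]
= ¬¬(en ∧ rdy ∨ en ∧ ¬rdy ∨ en ∧ ¬rdy)   [absorption]
= ¬¬(en ∨ en ∧ ¬rdy)   [distribution]
= ¬¬en   [absorption]
= en   [double negation]

en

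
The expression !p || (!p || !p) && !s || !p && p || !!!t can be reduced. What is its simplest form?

!p || !t

!p || (!p || !p) && !s || !p && p || !!!t
= !p || (!p || !p) && !s || !!!t   (complement / identity)
= !p || !p && !s || !!!t   (idempotence)
= !p || !p && !s || !t   (double negation)
= !p || !t   (absorption)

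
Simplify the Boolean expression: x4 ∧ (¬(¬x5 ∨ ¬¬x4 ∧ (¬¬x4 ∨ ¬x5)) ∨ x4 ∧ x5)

x4 ∧ (¬(¬x5 ∨ ¬¬x4 ∧ (¬¬x4 ∨ ¬x5)) ∨ x4 ∧ x5)
= x4 ∧ (¬(¬x5 ∨ ¬¬x4) ∨ x4 ∧ x5)
= x4 ∧ (x5 ∧ ¬x4 ∨ x4 ∧ x5)
= x4 ∧ x5

x4 ∧ x5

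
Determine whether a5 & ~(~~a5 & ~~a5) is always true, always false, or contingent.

always false

a5 & ~(~~a5 & ~~a5)
= a5 & (~a5 | ~a5)   — De Morgan
= a5 & ~a5   — idempotence
= 0   — complement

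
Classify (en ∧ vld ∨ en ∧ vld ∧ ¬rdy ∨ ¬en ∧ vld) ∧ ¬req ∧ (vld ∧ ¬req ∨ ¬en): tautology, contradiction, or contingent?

contingent

(en ∧ vld ∨ en ∧ vld ∧ ¬rdy ∨ ¬en ∧ vld) ∧ ¬req ∧ (vld ∧ ¬req ∨ ¬en)
= (en ∧ vld ∨ ¬en ∧ vld) ∧ ¬req ∧ (vld ∧ ¬req ∨ ¬en)   — absorption
= vld ∧ ¬req ∧ (vld ∧ ¬req ∨ ¬en)   — distribution
= vld ∧ ¬req   — absorption
This depends on req, vld, so it is not a constant.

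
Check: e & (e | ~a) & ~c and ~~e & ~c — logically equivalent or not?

Yes

E1: e & (e | ~a) & ~c
    = e & ~c   — absorption
E2: ~~e & ~c
    = e & ~c   — double negation
Both reduce to e & ~c, so they are equivalent.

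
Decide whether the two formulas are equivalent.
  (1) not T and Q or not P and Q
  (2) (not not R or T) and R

E1: not T and Q or not P and Q
    = (not T or not P) and Q   [distribution]
E2: (not not R or T) and R
    = (R or T) and R   [double negation]
    = R   [absorption]
These differ: at P=0, Q=0, R=1, T=0, E1 = 0 but E2 = 1.

No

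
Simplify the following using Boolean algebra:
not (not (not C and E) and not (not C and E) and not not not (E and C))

E

not (not (not C and E) and not (not C and E) and not not not (E and C))
= not (not (not C and E) and not (not C and E) and not (E and C))   [double negation]
= not (not (not C and E) and not (E and C))   [idempotence]
= not C and E or E and C   [De Morgan]
= E   [distribution]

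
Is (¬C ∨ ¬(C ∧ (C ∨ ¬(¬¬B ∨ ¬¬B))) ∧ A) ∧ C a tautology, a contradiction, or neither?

contradiction

(¬C ∨ ¬(C ∧ (C ∨ ¬(¬¬B ∨ ¬¬B))) ∧ A) ∧ C
= (¬C ∨ ¬(C ∧ (C ∨ ¬¬¬B)) ∧ A) ∧ C   [idempotence]
= (¬C ∨ ¬(C ∧ (C ∨ ¬B)) ∧ A) ∧ C   [double negation]
= (¬C ∨ ¬C ∧ A) ∧ C   [absorption]
= ¬C ∧ C   [absorption]
= False   [complement]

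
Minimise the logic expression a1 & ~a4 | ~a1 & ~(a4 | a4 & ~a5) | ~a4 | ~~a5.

~a4 | a5

a1 & ~a4 | ~a1 & ~(a4 | a4 & ~a5) | ~a4 | ~~a5
= a1 & ~a4 | ~a1 & ~a4 | ~a4 | ~~a5
= ~a4 | ~a4 | ~~a5
= ~a4 | ~a4 | a5
= ~a4 | a5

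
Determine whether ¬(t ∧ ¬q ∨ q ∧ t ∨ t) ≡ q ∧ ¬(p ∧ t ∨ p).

E1: ¬(t ∧ ¬q ∨ q ∧ t ∨ t)
    = ¬(t ∨ t)   — distribution
    = ¬t   — idempotence
E2: q ∧ ¬(p ∧ t ∨ p)
    = q ∧ ¬p   — absorption
These differ: at p=0, q=0, t=0, E1 = 1 but E2 = 0.

No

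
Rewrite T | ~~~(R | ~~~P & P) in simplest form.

T | ~R

T | ~~~(R | ~~~P & P)
= T | ~~~(R | ~P & P)   — double negation
= T | ~~~R   — complement / identity
= T | ~R   — double negation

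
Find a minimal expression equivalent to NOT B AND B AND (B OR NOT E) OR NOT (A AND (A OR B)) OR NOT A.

NOT A

NOT B AND B AND (B OR NOT E) OR NOT (A AND (A OR B)) OR NOT A
= NOT B AND B AND (B OR NOT E) OR NOT A OR NOT A   [absorption]
= NOT B AND B AND (B OR NOT E) OR NOT A   [idempotence]
= NOT B AND B OR NOT A   [absorption]
= NOT A   [complement / identity]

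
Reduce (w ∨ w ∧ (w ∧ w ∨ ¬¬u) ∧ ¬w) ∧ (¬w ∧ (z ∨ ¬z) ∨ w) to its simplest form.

w

(w ∨ w ∧ (w ∧ w ∨ ¬¬u) ∧ ¬w) ∧ (¬w ∧ (z ∨ ¬z) ∨ w)
= (w ∨ w ∧ (w ∧ w ∨ u) ∧ ¬w) ∧ (¬w ∧ (z ∨ ¬z) ∨ w)   — double negation
= (w ∨ w ∧ (w ∧ w ∨ u) ∧ ¬w) ∧ (¬w ∨ w)   — complement / identity
= (w ∨ w ∧ (w ∨ u) ∧ ¬w) ∧ (¬w ∨ w)   — idempotence
= w ∨ w ∧ (w ∨ u) ∧ ¬w   — complement / identity
= w ∨ w ∧ ¬w   — absorption
= w   — complement / identity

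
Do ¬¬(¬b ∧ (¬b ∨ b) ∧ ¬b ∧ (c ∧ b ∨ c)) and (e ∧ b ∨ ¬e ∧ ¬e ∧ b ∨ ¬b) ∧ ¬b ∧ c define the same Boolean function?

E1: ¬¬(¬b ∧ (¬b ∨ b) ∧ ¬b ∧ (c ∧ b ∨ c))
    = ¬¬(¬b ∧ ¬b ∧ (c ∧ b ∨ c))   [complement / identity]
    = ¬¬(¬b ∧ ¬b ∧ c)   [absorption]
    = ¬b ∧ ¬b ∧ c   [double negation]
    = ¬b ∧ c   [idempotence]
E2: (e ∧ b ∨ ¬e ∧ ¬e ∧ b ∨ ¬b) ∧ ¬b ∧ c
    = (e ∧ b ∨ ¬e ∧ b ∨ ¬b) ∧ ¬b ∧ c   [idempotence]
    = (b ∨ ¬b) ∧ ¬b ∧ c   [distribution]
    = ¬b ∧ c   [complement / identity]
Both reduce to ¬b ∧ c, so they are equivalent.

Yes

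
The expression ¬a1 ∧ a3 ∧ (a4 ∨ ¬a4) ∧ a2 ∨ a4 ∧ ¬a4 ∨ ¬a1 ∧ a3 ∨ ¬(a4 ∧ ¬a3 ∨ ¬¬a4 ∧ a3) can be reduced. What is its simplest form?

¬a1 ∧ a3 ∨ ¬a4

¬a1 ∧ a3 ∧ (a4 ∨ ¬a4) ∧ a2 ∨ a4 ∧ ¬a4 ∨ ¬a1 ∧ a3 ∨ ¬(a4 ∧ ¬a3 ∨ ¬¬a4 ∧ a3)
= ¬a1 ∧ a3 ∧ (a4 ∨ ¬a4) ∧ a2 ∨ ¬a1 ∧ a3 ∨ ¬(a4 ∧ ¬a3 ∨ ¬¬a4 ∧ a3)   (complement / identity)
= ¬a1 ∧ a3 ∧ (a4 ∨ ¬a4) ∧ a2 ∨ ¬a1 ∧ a3 ∨ ¬(a4 ∧ ¬a3 ∨ a4 ∧ a3)   (double negation)
= ¬a1 ∧ a3 ∧ a2 ∨ ¬a1 ∧ a3 ∨ ¬(a4 ∧ ¬a3 ∨ a4 ∧ a3)   (complement / identity)
= ¬a1 ∧ a3 ∨ ¬(a4 ∧ ¬a3 ∨ a4 ∧ a3)   (absorption)
= ¬a1 ∧ a3 ∨ ¬a4   (distribution)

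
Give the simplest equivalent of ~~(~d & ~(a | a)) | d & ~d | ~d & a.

~~(~d & ~(a | a)) | d & ~d | ~d & a
= ~d & ~(a | a) | d & ~d | ~d & a   (double negation)
= ~d & ~(a | a) | ~d & a   (complement / identity)
= ~d & ~a | ~d & a   (idempotence)
= ~d   (distribution)

~d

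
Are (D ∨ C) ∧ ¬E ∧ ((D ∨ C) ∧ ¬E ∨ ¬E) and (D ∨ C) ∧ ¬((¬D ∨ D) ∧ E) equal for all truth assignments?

Yes

E1: (D ∨ C) ∧ ¬E ∧ ((D ∨ C) ∧ ¬E ∨ ¬E)
    = (D ∨ C) ∧ ¬E   (absorption)
E2: (D ∨ C) ∧ ¬((¬D ∨ D) ∧ E)
    = (D ∨ C) ∧ ¬E   (complement / identity)
Both reduce to (D ∨ C) ∧ ¬E, so they are equivalent.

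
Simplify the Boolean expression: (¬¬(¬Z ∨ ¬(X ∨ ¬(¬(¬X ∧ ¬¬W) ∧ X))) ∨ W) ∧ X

(¬¬(¬Z ∨ ¬(X ∨ ¬(¬(¬X ∧ ¬¬W) ∧ X))) ∨ W) ∧ X
= (¬¬(¬Z ∨ ¬(X ∨ ¬((X ∨ ¬W) ∧ X))) ∨ W) ∧ X   (De Morgan)
= (¬¬(¬Z ∨ ¬(X ∨ ¬X)) ∨ W) ∧ X   (absorption)
= (¬(Z ∧ (X ∨ ¬X)) ∨ W) ∧ X   (De Morgan)
= (¬Z ∨ W) ∧ X   (complement / identity)

(¬Z ∨ W) ∧ X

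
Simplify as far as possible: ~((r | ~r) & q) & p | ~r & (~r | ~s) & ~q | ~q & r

~((r | ~r) & q) & p | ~r & (~r | ~s) & ~q | ~q & r
= ~((r | ~r) & q) & p | ~r & ~q | ~q & r   [absorption]
= ~q & p | ~r & ~q | ~q & r   [complement / identity]
= ~q & p | ~q   [distribution]
= ~q   [absorption]

~q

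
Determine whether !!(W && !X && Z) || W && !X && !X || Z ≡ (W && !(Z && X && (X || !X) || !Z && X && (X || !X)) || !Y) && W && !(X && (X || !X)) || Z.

E1: !!(W && !X && Z) || W && !X && !X || Z
    = !!(W && !X && Z) || W && !X || Z
    = W && !X && Z || W && !X || Z
    = W && !X || Z
E2: (W && !(Z && X && (X || !X) || !Z && X && (X || !X)) || !Y) && W && !(X && (X || !X)) || Z
    = (W && !(X && (X || !X)) || !Y) && W && !(X && (X || !X)) || Z
    = W && !(X && (X || !X)) || Z
    = W && !X || Z
Both reduce to W && !X || Z, so they are equivalent.

Yes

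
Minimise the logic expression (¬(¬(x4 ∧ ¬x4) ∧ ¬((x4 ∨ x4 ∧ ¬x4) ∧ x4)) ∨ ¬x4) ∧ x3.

x3

(¬(¬(x4 ∧ ¬x4) ∧ ¬((x4 ∨ x4 ∧ ¬x4) ∧ x4)) ∨ ¬x4) ∧ x3
= (¬(¬(x4 ∧ ¬x4) ∧ ¬(x4 ∧ x4)) ∨ ¬x4) ∧ x3
= (x4 ∧ ¬x4 ∨ x4 ∧ x4 ∨ ¬x4) ∧ x3
= (x4 ∨ ¬x4) ∧ x3
= x3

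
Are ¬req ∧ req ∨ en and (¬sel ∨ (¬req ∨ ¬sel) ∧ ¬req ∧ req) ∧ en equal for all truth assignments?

E1: ¬req ∧ req ∨ en
    = en
E2: (¬sel ∨ (¬req ∨ ¬sel) ∧ ¬req ∧ req) ∧ en
    = (¬sel ∨ ¬req ∧ req) ∧ en
    = ¬sel ∧ en
These differ: at en=1, req=0, sel=1, E1 = 1 but E2 = 0.

No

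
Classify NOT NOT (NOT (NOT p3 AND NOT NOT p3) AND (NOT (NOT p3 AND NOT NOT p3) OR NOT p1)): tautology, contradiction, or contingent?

tautology

NOT NOT (NOT (NOT p3 AND NOT NOT p3) AND (NOT (NOT p3 AND NOT NOT p3) OR NOT p1))
= NOT NOT NOT (NOT p3 AND NOT NOT p3)   [absorption]
= NOT (NOT p3 AND NOT NOT p3)   [double negation]
= p3 OR NOT p3   [De Morgan]
= TRUE   [complement]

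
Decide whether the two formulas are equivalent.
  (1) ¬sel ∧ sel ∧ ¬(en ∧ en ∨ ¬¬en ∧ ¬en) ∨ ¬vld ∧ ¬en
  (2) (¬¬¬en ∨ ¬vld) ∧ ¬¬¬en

No

E1: ¬sel ∧ sel ∧ ¬(en ∧ en ∨ ¬¬en ∧ ¬en) ∨ ¬vld ∧ ¬en
    = ¬sel ∧ sel ∧ ¬(en ∧ en ∨ en ∧ ¬en) ∨ ¬vld ∧ ¬en   (double negation)
    = ¬sel ∧ sel ∧ ¬en ∨ ¬vld ∧ ¬en   (distribution)
    = ¬en ∧ (¬sel ∧ sel ∨ ¬vld)   (distribution)
    = ¬en ∧ ¬vld   (complement / identity)
E2: (¬¬¬en ∨ ¬vld) ∧ ¬¬¬en
    = ¬¬¬en   (absorption)
    = ¬en   (double negation)
These differ: at en=0, sel=0, vld=1, E1 = 0 but E2 = 1.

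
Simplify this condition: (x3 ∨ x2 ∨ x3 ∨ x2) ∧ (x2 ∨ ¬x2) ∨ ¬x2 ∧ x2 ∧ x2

(x3 ∨ x2 ∨ x3 ∨ x2) ∧ (x2 ∨ ¬x2) ∨ ¬x2 ∧ x2 ∧ x2
= (x3 ∨ x2 ∨ x3 ∨ x2) ∧ (x2 ∨ ¬x2) ∨ ¬x2 ∧ x2   (idempotence)
= (x3 ∨ x2) ∧ (x2 ∨ ¬x2) ∨ ¬x2 ∧ x2   (idempotence)
= x3 ∨ x2 ∨ ¬x2 ∧ x2   (complement / identity)
= x3 ∨ x2   (complement / identity)

x3 ∨ x2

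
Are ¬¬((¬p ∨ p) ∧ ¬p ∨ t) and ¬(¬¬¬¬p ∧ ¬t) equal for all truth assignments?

Yes

E1: ¬¬((¬p ∨ p) ∧ ¬p ∨ t)
    = (¬p ∨ p) ∧ ¬p ∨ t   [double negation]
    = ¬p ∨ t   [complement / identity]
E2: ¬(¬¬¬¬p ∧ ¬t)
    = ¬¬¬p ∨ t   [De Morgan]
    = ¬p ∨ t   [double negation]
Both reduce to ¬p ∨ t, so they are equivalent.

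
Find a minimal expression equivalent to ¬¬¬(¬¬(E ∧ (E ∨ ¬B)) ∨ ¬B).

¬¬¬(¬¬(E ∧ (E ∨ ¬B)) ∨ ¬B)
= ¬(¬¬(E ∧ (E ∨ ¬B)) ∨ ¬B)   (double negation)
= ¬(¬¬E ∨ ¬B)   (absorption)
= ¬E ∧ B   (De Morgan)

¬E ∧ B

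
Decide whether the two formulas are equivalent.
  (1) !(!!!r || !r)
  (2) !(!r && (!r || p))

Yes

E1: !(!!!r || !r)
    = !(!r || !r)
    = !!r
    = r
E2: !(!r && (!r || p))
    = !!r
    = r
Both reduce to r, so they are equivalent.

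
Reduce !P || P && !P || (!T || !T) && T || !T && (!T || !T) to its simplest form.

!P || P && !P || (!T || !T) && T || !T && (!T || !T)
= !P || (!T || !T) && T || !T && (!T || !T)   (complement / identity)
= !P || !T || !T   (distribution)
= !P || !T   (idempotence)

!P || !T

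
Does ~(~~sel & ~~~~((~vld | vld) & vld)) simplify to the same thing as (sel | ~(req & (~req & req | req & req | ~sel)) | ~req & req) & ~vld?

E1: ~(~~sel & ~~~~((~vld | vld) & vld))
    = ~sel | ~~~((~vld | vld) & vld)
    = ~sel | ~~~vld
    = ~sel | ~vld
E2: (sel | ~(req & (~req & req | req & req | ~sel)) | ~req & req) & ~vld
    = (sel | ~(req & (req | ~sel)) | ~req & req) & ~vld
    = (sel | ~(req & (req | ~sel))) & ~vld
    = (sel | ~req) & ~vld
These differ: at req=1, sel=0, vld=1, E1 = 1 but E2 = 0.

No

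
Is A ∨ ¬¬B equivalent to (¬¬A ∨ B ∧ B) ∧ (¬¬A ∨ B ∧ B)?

E1: A ∨ ¬¬B
    = A ∨ B
E2: (¬¬A ∨ B ∧ B) ∧ (¬¬A ∨ B ∧ B)
    = ¬¬A ∨ B ∧ B
    = ¬¬A ∨ B
    = A ∨ B
Both reduce to A ∨ B, so they are equivalent.

Yes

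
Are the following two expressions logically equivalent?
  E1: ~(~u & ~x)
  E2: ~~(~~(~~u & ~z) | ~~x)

E1: ~(~u & ~x)
    = u | x   — De Morgan
E2: ~~(~~(~~u & ~z) | ~~x)
    = ~(~(~~u & ~z) & ~x)   — De Morgan
    = ~~u & ~z | x   — De Morgan
    = u & ~z | x   — double negation
These differ: at u=1, x=0, z=1, E1 = 1 but E2 = 0.

No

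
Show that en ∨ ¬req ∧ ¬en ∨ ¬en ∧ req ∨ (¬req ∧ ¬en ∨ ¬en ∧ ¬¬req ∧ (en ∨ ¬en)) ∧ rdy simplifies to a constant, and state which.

True

en ∨ ¬req ∧ ¬en ∨ ¬en ∧ req ∨ (¬req ∧ ¬en ∨ ¬en ∧ ¬¬req ∧ (en ∨ ¬en)) ∧ rdy
= en ∨ ¬req ∧ ¬en ∨ ¬en ∧ req ∨ (¬req ∧ ¬en ∨ ¬en ∧ req ∧ (en ∨ ¬en)) ∧ rdy
= en ∨ ¬req ∧ ¬en ∨ ¬en ∧ req ∨ (¬req ∧ ¬en ∨ ¬en ∧ req) ∧ rdy
= en ∨ ¬req ∧ ¬en ∨ ¬en ∧ req
= en ∨ ¬en
= True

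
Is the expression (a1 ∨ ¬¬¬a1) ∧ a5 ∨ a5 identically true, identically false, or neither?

neither

(a1 ∨ ¬¬¬a1) ∧ a5 ∨ a5
= (a1 ∨ ¬a1) ∧ a5 ∨ a5   — double negation
= a5 ∨ a5   — complement / identity
= a5   — idempotence
This depends on a5, so it is not a constant.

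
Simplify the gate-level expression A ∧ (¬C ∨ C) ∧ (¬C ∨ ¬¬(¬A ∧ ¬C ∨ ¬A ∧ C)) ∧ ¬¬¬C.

A ∧ (¬C ∨ C) ∧ (¬C ∨ ¬¬(¬A ∧ ¬C ∨ ¬A ∧ C)) ∧ ¬¬¬C
= A ∧ (¬C ∨ ¬¬(¬A ∧ ¬C ∨ ¬A ∧ C)) ∧ ¬¬¬C   [complement / identity]
= A ∧ (¬C ∨ ¬¬¬A) ∧ ¬¬¬C   [distribution]
= A ∧ (¬C ∨ ¬A) ∧ ¬¬¬C   [double negation]
= A ∧ (¬C ∨ ¬A) ∧ ¬C   [double negation]
= A ∧ ¬C   [absorption]

A ∧ ¬C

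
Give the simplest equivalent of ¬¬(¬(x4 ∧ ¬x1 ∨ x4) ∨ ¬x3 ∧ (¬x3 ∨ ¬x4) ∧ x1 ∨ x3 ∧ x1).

¬¬(¬(x4 ∧ ¬x1 ∨ x4) ∨ ¬x3 ∧ (¬x3 ∨ ¬x4) ∧ x1 ∨ x3 ∧ x1)
= ¬¬(¬(x4 ∧ ¬x1 ∨ x4) ∨ ¬x3 ∧ x1 ∨ x3 ∧ x1)   [absorption]
= ¬¬(¬x4 ∨ ¬x3 ∧ x1 ∨ x3 ∧ x1)   [absorption]
= ¬x4 ∨ ¬x3 ∧ x1 ∨ x3 ∧ x1   [double negation]
= ¬x4 ∨ x1   [distribution]

¬x4 ∨ x1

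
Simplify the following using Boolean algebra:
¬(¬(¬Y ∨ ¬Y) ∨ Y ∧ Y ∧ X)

¬(¬(¬Y ∨ ¬Y) ∨ Y ∧ Y ∧ X)
= ¬(Y ∧ Y ∨ Y ∧ Y ∧ X)   — De Morgan
= ¬(Y ∧ Y)   — absorption
= ¬Y   — idempotence

¬Y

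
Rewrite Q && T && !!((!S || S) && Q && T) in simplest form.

Q && T

Q && T && !!((!S || S) && Q && T)
= Q && T && (!S || S) && Q && T   (double negation)
= Q && T && Q && T   (complement / identity)
= Q && T   (idempotence)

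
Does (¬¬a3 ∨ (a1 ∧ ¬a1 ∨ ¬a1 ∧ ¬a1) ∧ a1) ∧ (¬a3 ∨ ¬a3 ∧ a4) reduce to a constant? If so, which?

yes, False

(¬¬a3 ∨ (a1 ∧ ¬a1 ∨ ¬a1 ∧ ¬a1) ∧ a1) ∧ (¬a3 ∨ ¬a3 ∧ a4)
= (¬¬a3 ∨ ¬a1 ∧ a1) ∧ (¬a3 ∨ ¬a3 ∧ a4)   [distribution]
= (¬¬a3 ∨ ¬a1 ∧ a1) ∧ ¬a3   [absorption]
= (a3 ∨ ¬a1 ∧ a1) ∧ ¬a3   [double negation]
= a3 ∧ ¬a3   [complement / identity]
= False   [complement]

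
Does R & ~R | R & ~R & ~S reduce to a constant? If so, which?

yes, False

R & ~R | R & ~R & ~S
= R & ~R   [absorption]
= 0   [complement]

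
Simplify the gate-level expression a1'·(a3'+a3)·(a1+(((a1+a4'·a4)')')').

a1'

a1'·(a3'+a3)·(a1+(((a1+a4'·a4)')')')
= a1'·(a3'+a3)·(a1+((a1')')')
= a1'·(a3'+a3)·(a1+a1')
= a1'·(a3'+a3)
= a1'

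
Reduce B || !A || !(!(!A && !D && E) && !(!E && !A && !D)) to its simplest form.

B || !A || !(!(!A && !D && E) && !(!E && !A && !D))
= B || !A || !A && !D && E || !E && !A && !D   (De Morgan)
= B || !A || !A && !D   (distribution)
= B || !A   (absorption)

B || !A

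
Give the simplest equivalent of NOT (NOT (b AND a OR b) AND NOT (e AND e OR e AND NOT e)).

b OR e

NOT (NOT (b AND a OR b) AND NOT (e AND e OR e AND NOT e))
= NOT (NOT (b AND a OR b) AND NOT e)
= NOT (NOT b AND NOT e)
= b OR e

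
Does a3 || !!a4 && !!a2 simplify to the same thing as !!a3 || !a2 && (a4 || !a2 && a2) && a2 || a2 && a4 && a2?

Yes

E1: a3 || !!a4 && !!a2
    = a3 || !!a4 && a2   — double negation
    = a3 || a4 && a2   — double negation
E2: !!a3 || !a2 && (a4 || !a2 && a2) && a2 || a2 && a4 && a2
    = a3 || !a2 && (a4 || !a2 && a2) && a2 || a2 && a4 && a2   — double negation
    = a3 || !a2 && a4 && a2 || a2 && a4 && a2   — complement / identity
    = a3 || a4 && a2   — distribution
Both reduce to a3 || a4 && a2, so they are equivalent.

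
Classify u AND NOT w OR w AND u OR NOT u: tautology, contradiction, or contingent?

u AND NOT w OR w AND u OR NOT u
= u OR NOT u   (distribution)
= TRUE   (complement)

tautology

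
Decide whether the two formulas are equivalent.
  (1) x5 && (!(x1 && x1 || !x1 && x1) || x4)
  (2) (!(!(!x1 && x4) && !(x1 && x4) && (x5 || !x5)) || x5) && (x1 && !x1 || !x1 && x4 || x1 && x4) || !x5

No

E1: x5 && (!(x1 && x1 || !x1 && x1) || x4)
    = x5 && (!x1 || x4)   — distribution
E2: (!(!(!x1 && x4) && !(x1 && x4) && (x5 || !x5)) || x5) && (x1 && !x1 || !x1 && x4 || x1 && x4) || !x5
    = (!(!(!x1 && x4) && !(x1 && x4)) || x5) && (x1 && !x1 || !x1 && x4 || x1 && x4) || !x5   — complement / identity
    = (!x1 && x4 || x1 && x4 || x5) && (x1 && !x1 || !x1 && x4 || x1 && x4) || !x5   — De Morgan
    = (!x1 && x4 || x1 && x4 || x5) && (!x1 && x4 || x1 && x4) || !x5   — complement / identity
    = !x1 && x4 || x1 && x4 || !x5   — absorption
    = x4 || !x5   — distribution
These differ: at x1=0, x4=0, x5=0, E1 = 0 but E2 = 1.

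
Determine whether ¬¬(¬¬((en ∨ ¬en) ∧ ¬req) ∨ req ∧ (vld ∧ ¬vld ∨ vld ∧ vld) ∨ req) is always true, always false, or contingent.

always true

¬¬(¬¬((en ∨ ¬en) ∧ ¬req) ∨ req ∧ (vld ∧ ¬vld ∨ vld ∧ vld) ∨ req)
= ¬¬(¬¬¬req ∨ req ∧ (vld ∧ ¬vld ∨ vld ∧ vld) ∨ req)   (complement / identity)
= ¬¬(¬¬¬req ∨ req ∧ vld ∨ req)   (distribution)
= ¬¬(¬req ∨ req ∧ vld ∨ req)   (double negation)
= ¬req ∨ req ∧ vld ∨ req   (double negation)
= ¬req ∨ req   (absorption)
= True   (complement)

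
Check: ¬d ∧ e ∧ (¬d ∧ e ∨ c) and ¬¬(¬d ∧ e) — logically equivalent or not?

E1: ¬d ∧ e ∧ (¬d ∧ e ∨ c)
    = ¬d ∧ e
E2: ¬¬(¬d ∧ e)
    = ¬d ∧ e
Both reduce to ¬d ∧ e, so they are equivalent.

Yes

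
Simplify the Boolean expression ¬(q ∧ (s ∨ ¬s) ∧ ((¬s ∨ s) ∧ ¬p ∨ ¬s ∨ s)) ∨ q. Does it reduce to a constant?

True

¬(q ∧ (s ∨ ¬s) ∧ ((¬s ∨ s) ∧ ¬p ∨ ¬s ∨ s)) ∨ q
= ¬(q ∧ ((¬s ∨ s) ∧ ¬p ∨ ¬s ∨ s)) ∨ q   — complement / identity
= ¬(q ∧ (¬s ∨ s)) ∨ q   — absorption
= ¬q ∨ q   — complement / identity
= True   — complement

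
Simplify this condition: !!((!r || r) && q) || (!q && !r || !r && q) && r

q

!!((!r || r) && q) || (!q && !r || !r && q) && r
= !!((!r || r) && q) || !r && r   — distribution
= !!q || !r && r   — complement / identity
= q || !r && r   — double negation
= q   — complement / identity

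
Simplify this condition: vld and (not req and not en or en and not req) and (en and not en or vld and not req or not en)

vld and not req

vld and (not req and not en or en and not req) and (en and not en or vld and not req or not en)
= vld and not req and (en and not en or vld and not req or not en)   (distribution)
= vld and not req and (vld and not req or not en)   (complement / identity)
= vld and not req   (absorption)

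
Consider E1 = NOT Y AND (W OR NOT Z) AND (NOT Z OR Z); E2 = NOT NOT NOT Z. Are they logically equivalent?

No

E1: NOT Y AND (W OR NOT Z) AND (NOT Z OR Z)
    = NOT Y AND (W OR NOT Z)   (complement / identity)
E2: NOT NOT NOT Z
    = NOT Z   (double negation)
These differ: at W=0, Y=1, Z=0, E1 = 0 but E2 = 1.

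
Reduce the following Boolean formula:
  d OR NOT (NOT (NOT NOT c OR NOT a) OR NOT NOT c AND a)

d OR NOT a

d OR NOT (NOT (NOT NOT c OR NOT a) OR NOT NOT c AND a)
= d OR NOT (NOT c AND a OR NOT NOT c AND a)   (De Morgan)
= d OR NOT (NOT c AND a OR c AND a)   (double negation)
= d OR NOT a   (distribution)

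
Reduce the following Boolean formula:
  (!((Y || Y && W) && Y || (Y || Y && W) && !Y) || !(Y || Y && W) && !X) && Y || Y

Y

(!((Y || Y && W) && Y || (Y || Y && W) && !Y) || !(Y || Y && W) && !X) && Y || Y
= (!(Y || Y && W) || !(Y || Y && W) && !X) && Y || Y   [distribution]
= !(Y || Y && W) && Y || Y   [absorption]
= !Y && Y || Y   [absorption]
= Y   [complement / identity]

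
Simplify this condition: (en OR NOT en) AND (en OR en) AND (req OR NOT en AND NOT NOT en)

en AND req

(en OR NOT en) AND (en OR en) AND (req OR NOT en AND NOT NOT en)
= (en OR NOT en) AND en AND (req OR NOT en AND NOT NOT en)   [idempotence]
= (en OR NOT en) AND en AND (req OR NOT en AND en)   [double negation]
= en AND (req OR NOT en AND en)   [complement / identity]
= en AND req   [complement / identity]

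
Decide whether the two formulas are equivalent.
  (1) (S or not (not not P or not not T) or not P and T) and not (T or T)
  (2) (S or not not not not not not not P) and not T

Yes

E1: (S or not (not not P or not not T) or not P and T) and not (T or T)
    = (S or not P and not T or not P and T) and not (T or T)   — De Morgan
    = (S or not P) and not (T or T)   — distribution
    = (S or not P) and not T   — idempotence
E2: (S or not not not not not not not P) and not T
    = (S or not not not not not P) and not T   — double negation
    = (S or not not not P) and not T   — double negation
    = (S or not P) and not T   — double negation
Both reduce to (S or not P) and not T, so they are equivalent.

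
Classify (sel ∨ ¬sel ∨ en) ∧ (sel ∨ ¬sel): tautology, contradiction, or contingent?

(sel ∨ ¬sel ∨ en) ∧ (sel ∨ ¬sel)
= sel ∨ ¬sel   (absorption)
= True   (complement)

tautology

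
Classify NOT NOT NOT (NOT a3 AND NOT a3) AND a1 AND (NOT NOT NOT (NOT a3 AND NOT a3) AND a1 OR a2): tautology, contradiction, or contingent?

NOT NOT NOT (NOT a3 AND NOT a3) AND a1 AND (NOT NOT NOT (NOT a3 AND NOT a3) AND a1 OR a2)
= NOT NOT NOT (NOT a3 AND NOT a3) AND a1   (absorption)
= NOT NOT NOT NOT a3 AND a1   (idempotence)
= NOT NOT a3 AND a1   (double negation)
= a3 AND a1   (double negation)
This depends on a1, a3, so it is not a constant.

contingent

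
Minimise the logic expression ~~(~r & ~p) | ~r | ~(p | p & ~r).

~~(~r & ~p) | ~r | ~(p | p & ~r)
= ~r & ~p | ~r | ~(p | p & ~r)   (double negation)
= ~r | ~(p | p & ~r)   (absorption)
= ~r | ~p   (absorption)

~r | ~p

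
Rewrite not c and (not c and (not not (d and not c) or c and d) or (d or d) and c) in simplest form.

not c and d

not c and (not c and (not not (d and not c) or c and d) or (d or d) and c)
= not c and (not c and (d and not c or c and d) or (d or d) and c)   [double negation]
= not c and (not c and d or (d or d) and c)   [distribution]
= not c and (not c and d or d and c)   [idempotence]
= not c and d   [distribution]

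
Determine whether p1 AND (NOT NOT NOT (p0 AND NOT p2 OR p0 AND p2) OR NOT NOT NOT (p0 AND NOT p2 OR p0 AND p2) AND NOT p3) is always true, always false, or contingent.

contingent

p1 AND (NOT NOT NOT (p0 AND NOT p2 OR p0 AND p2) OR NOT NOT NOT (p0 AND NOT p2 OR p0 AND p2) AND NOT p3)
= p1 AND NOT NOT NOT (p0 AND NOT p2 OR p0 AND p2)   [absorption]
= p1 AND NOT NOT NOT p0   [distribution]
= p1 AND NOT p0   [double negation]
This depends on p0, p1, so it is not a constant.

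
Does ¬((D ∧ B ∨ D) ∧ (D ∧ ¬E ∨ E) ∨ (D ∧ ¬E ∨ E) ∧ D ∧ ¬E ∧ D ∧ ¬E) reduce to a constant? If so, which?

no

¬((D ∧ B ∨ D) ∧ (D ∧ ¬E ∨ E) ∨ (D ∧ ¬E ∨ E) ∧ D ∧ ¬E ∧ D ∧ ¬E)
= ¬(D ∧ (D ∧ ¬E ∨ E) ∨ (D ∧ ¬E ∨ E) ∧ D ∧ ¬E ∧ D ∧ ¬E)   — absorption
= ¬((D ∧ ¬E ∨ E) ∧ (D ∨ D ∧ ¬E ∧ D ∧ ¬E))   — distribution
= ¬((D ∧ ¬E ∨ E) ∧ (D ∨ D ∧ ¬E))   — idempotence
= ¬(D ∧ ¬E ∨ E ∧ D)   — distribution
= ¬D   — distribution
This depends on D, so it is not a constant.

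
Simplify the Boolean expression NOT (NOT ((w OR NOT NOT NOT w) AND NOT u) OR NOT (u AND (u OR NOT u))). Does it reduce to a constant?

FALSE

NOT (NOT ((w OR NOT NOT NOT w) AND NOT u) OR NOT (u AND (u OR NOT u)))
= NOT (NOT ((w OR NOT w) AND NOT u) OR NOT (u AND (u OR NOT u)))   [double negation]
= (w OR NOT w) AND NOT u AND u AND (u OR NOT u)   [De Morgan]
= NOT u AND u AND (u OR NOT u)   [complement / identity]
= NOT u AND u   [complement / identity]
= FALSE   [complement]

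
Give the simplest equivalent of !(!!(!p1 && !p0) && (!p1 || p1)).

!(!!(!p1 && !p0) && (!p1 || p1))
= !!!(!p1 && !p0)   [complement / identity]
= !(!p1 && !p0)   [double negation]
= p1 || p0   [De Morgan]

p1 || p0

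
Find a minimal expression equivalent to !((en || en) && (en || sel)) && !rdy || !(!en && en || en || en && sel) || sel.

!en || sel

!((en || en) && (en || sel)) && !rdy || !(!en && en || en || en && sel) || sel
= !((en || en) && (en || sel)) && !rdy || !(en || en && sel) || sel   (complement / identity)
= !(en || en && sel) && !rdy || !(en || en && sel) || sel   (distribution)
= !(en || en && sel) || sel   (absorption)
= !en || sel   (absorption)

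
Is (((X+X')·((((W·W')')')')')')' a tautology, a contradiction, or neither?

(((X+X')·((((W·W')')')')')')'
= (((X+X')·((W·W')')')')'   — double negation
= ((((W·W')')')')'   — complement / identity
= ((W·W')')'   — double negation
= W·W'   — double negation
= 0   — complement

contradiction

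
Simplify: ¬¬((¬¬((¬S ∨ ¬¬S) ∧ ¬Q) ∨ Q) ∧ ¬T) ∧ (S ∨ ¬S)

¬T

¬¬((¬¬((¬S ∨ ¬¬S) ∧ ¬Q) ∨ Q) ∧ ¬T) ∧ (S ∨ ¬S)
= ¬¬((¬¬((¬S ∨ ¬¬S) ∧ ¬Q) ∨ Q) ∧ ¬T)   (complement / identity)
= ¬¬((¬¬((¬S ∨ S) ∧ ¬Q) ∨ Q) ∧ ¬T)   (double negation)
= ¬¬((¬¬¬Q ∨ Q) ∧ ¬T)   (complement / identity)
= (¬¬¬Q ∨ Q) ∧ ¬T   (double negation)
= (¬Q ∨ Q) ∧ ¬T   (double negation)
= ¬T   (complement / identity)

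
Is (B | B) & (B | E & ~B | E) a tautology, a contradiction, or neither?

(B | B) & (B | E & ~B | E)
= (B | B) & (B | E)
= B & E | B
= B
This depends on B, so it is not a constant.

neither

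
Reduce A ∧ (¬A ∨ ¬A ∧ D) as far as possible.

A ∧ (¬A ∨ ¬A ∧ D)
= A ∧ ¬A   [absorption]
= False   [complement]

False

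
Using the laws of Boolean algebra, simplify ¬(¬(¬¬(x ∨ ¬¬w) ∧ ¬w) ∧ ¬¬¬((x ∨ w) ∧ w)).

x ∨ w

¬(¬(¬¬(x ∨ ¬¬w) ∧ ¬w) ∧ ¬¬¬((x ∨ w) ∧ w))
= ¬(¬(¬¬(x ∨ ¬¬w) ∧ ¬w) ∧ ¬((x ∨ w) ∧ w))   [double negation]
= ¬¬(x ∨ ¬¬w) ∧ ¬w ∨ (x ∨ w) ∧ w   [De Morgan]
= ¬¬(x ∨ w) ∧ ¬w ∨ (x ∨ w) ∧ w   [double negation]
= (x ∨ w) ∧ ¬w ∨ (x ∨ w) ∧ w   [double negation]
= x ∨ w   [distribution]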